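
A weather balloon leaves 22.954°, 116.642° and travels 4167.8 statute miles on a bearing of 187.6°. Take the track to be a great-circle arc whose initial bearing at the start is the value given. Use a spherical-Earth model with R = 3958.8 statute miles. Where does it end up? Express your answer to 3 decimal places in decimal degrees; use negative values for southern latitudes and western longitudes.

latitude -36.862°, longitude 108.385°

Central angle δ = d/R = 1.052794 rad.
Start latitude φ₁ = 0.400623 rad; initial bearing θ = 3.274238 rad.
Destination latitude: φ₂ = arcsin( sin φ₁ cos δ + cos φ₁ sin δ cos θ ) = arcsin(-0.599885) = -36.862°.
For the longitude increment, Δλ = atan2( sin θ sin δ cos φ₁, cos δ − sin φ₁ sin φ₂ ) = atan2(-0.105807, 0.729096) = -8.257°.
Hence λ₂ = 116.642° + -8.257° = 108.385°.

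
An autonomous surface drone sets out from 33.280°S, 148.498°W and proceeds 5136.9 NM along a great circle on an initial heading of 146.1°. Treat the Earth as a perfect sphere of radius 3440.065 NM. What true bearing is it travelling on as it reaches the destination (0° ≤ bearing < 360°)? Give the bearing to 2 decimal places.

δ = 5136.9/3440.065 = 1.493257 rad (85.5573°).
Start latitude φ₁ = -0.580846 rad; initial bearing θ = 2.549926 rad.
Destination latitude: φ₂ = arcsin( sin φ₁ cos δ + cos φ₁ sin δ cos θ ) = arcsin(-0.734310) = -47.249°.
Then Δλ = atan2(0.464873, -0.325477) = 2.181617 rad, from sin θ sin δ cos φ₁ over cos δ − sin φ₁ sin φ₂.
λ₂ = -148.498° + 124.997° = -23.501°.
The forward bearing on arrival equals the back-azimuth from the destination plus 180°.
Back-azimuth from P₂ (-47.25°, -23.50°) to P₁ (-33.28°, -148.50°), with Δλ' = λ₁ − λ₂ = -125.00°: atan2( sin Δλ' cos φ₁ , cos φ₂ sin φ₁ − sin φ₂ cos φ₁ cos Δλ' ) = 223.38°.
Final bearing = (223.38° + 180°) mod 360° = 43.38°.

final bearing 43.38°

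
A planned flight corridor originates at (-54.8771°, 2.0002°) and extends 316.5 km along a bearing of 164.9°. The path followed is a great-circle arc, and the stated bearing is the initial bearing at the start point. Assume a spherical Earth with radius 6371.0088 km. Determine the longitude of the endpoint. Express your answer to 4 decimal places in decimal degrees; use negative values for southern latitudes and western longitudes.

The arc subtends δ = 316.5/6371.0088 = 0.049678 rad at the centre.
With φ₁ = -54.8771° = -0.957786 rad and θ = 164.9° = 2.878048 rad:
Destination latitude: φ₂ = arcsin( sin φ₁ cos δ + cos φ₁ sin δ cos θ ) = arcsin(-0.844494) = -57.6178°.
For the longitude increment, Δλ = atan2( sin θ sin δ cos φ₁, cos δ − sin φ₁ sin φ₂ ) = atan2(0.007443, 0.308038) = 1.3841°.
λ₂ = 2.0002° + 1.3841° = 3.3843°.

longitude 3.3843°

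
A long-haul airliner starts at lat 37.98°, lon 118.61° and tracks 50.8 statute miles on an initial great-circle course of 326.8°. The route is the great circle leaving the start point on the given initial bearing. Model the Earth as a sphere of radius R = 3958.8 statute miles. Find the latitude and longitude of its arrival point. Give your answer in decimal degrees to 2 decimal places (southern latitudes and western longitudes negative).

latitude 38.59°, longitude 118.09°

The arc subtends δ = 50.8/3958.8 = 0.012832 rad at the centre.
With φ₁ = 37.98° = 0.662876 rad and θ = 326.8° = 5.703736 rad:
Destination latitude: φ₂ = arcsin( sin φ₁ cos δ + cos φ₁ sin δ cos θ ) = arcsin(0.623799) = 38.59°.
Δλ = atan2( sin θ sin δ cos φ₁ , cos δ − sin φ₁ sin φ₂ ) = atan2(-0.005538, 0.616040) = -0.008990 rad = -0.52°.
Hence λ₂ = 118.61° + -0.52° = 118.09°.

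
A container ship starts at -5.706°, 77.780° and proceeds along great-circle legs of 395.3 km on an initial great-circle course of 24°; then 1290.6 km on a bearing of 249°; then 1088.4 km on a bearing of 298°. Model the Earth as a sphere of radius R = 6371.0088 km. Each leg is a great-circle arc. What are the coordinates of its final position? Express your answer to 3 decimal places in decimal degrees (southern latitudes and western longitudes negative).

latitude -1.895°, longitude 59.691°

Apply the spherical direct solution leg by leg, carrying full precision between legs.
Leg 1: from (-5.706°, 77.780°), δ = 395.3/6371.0088 = 0.062047 rad, θ = 24° → φ = -2.457°, λ = 79.227°.
Leg 2: from (-2.457°, 79.227°), δ = 1290.6/6371.0088 = 0.202574 rad, θ = 249° → φ = -6.547°, λ = 68.329°.
Leg 3: from (-6.547°, 68.329°), δ = 1088.4/6371.0088 = 0.170836 rad, θ = 298° → φ = -1.895°, λ = 59.691°.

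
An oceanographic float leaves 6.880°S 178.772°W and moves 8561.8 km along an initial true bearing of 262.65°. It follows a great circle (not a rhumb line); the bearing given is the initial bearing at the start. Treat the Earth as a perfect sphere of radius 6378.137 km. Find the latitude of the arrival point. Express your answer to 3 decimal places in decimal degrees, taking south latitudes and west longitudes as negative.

latitude -8.675°

δ = 8561.8/6378.137 = 1.342367 rad (76.9120°).
With φ₁ = -6.880° = -0.120079 rad and θ = 262.65° = 4.584107 rad:
sin φ₂ = sin φ₁ cos δ + cos φ₁ sin δ cos θ = (-0.119790)(0.226448) + (0.992799)(0.974023)(-0.127930) = -0.150836
φ₂ = asin(-0.150836) = -0.151414 rad = -8.675°.
For the longitude increment, Δλ = atan2( sin θ sin δ cos φ₁, cos δ − sin φ₁ sin φ₂ ) = atan2(-0.959064, 0.208379) = -77.742°.
λ₂ = -178.772° + -77.742° = -256.514°, normalized to (−180°, 180°] → 103.486°.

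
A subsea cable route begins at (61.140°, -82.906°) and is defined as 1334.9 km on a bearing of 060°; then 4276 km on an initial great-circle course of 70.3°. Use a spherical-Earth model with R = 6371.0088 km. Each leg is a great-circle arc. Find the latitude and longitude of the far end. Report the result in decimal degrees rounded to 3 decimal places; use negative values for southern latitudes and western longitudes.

Apply the spherical direct solution leg by leg, carrying full precision between legs.
Leg 1: from (61.140°, -82.906°), δ = 1334.9/6371.0088 = 0.209527 rad, θ = 60° → φ = 65.073°, λ = -57.604°.
Leg 2: from (65.073°, -57.604°), δ = 4276/6371.0088 = 0.671165 rad, θ = 70.3° → φ = 52.987°, λ = 18.954°.

latitude 52.987°, longitude 18.954°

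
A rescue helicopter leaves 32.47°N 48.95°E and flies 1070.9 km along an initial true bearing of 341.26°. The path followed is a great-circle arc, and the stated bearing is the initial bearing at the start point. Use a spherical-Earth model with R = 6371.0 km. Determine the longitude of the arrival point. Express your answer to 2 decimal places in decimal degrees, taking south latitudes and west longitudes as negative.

longitude 44.83°

Angular distance δ = d/R = 1070.9 / 6371 = 0.168090 rad.
Start latitude φ₁ = 0.566708 rad; initial bearing θ = 5.956111 rad.
sin φ₂ = sin φ₁ cos δ + cos φ₁ sin δ cos θ = (0.536858)(0.985906) + (0.843673)(0.167299)(0.946986) = 0.662955
φ₂ = asin(0.662955) = 0.724759 rad = 41.53°.
Then Δλ = atan2(-0.045347, 0.629994) = -0.071855 rad, from sin θ sin δ cos φ₁ over cos δ − sin φ₁ sin φ₂.
λ₂ = 48.95° + -4.12° = 44.83°.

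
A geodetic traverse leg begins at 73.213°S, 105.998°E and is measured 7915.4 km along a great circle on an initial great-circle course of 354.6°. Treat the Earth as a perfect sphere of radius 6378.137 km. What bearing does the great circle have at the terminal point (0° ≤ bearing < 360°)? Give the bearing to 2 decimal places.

δ = 7915.4/6378.137 = 1.241021 rad (71.1052°).
Start latitude φ₁ = -1.277808 rad; initial bearing θ = 6.188938 rad.
sin φ₂ = sin φ₁ cos δ + cos φ₁ sin δ cos θ = (-0.957385)(0.323831) + (0.288815)(0.946115)(0.995562) = -0.037992
φ₂ = asin(-0.037992) = -0.038001 rad = -2.177°.
Then Δλ = atan2(-0.025715, 0.287458) = -0.089220 rad, from sin θ sin δ cos φ₁ over cos δ − sin φ₁ sin φ₂.
λ₂ = 105.998° + -5.112° = 100.886°.
The forward bearing on arrival equals the back-azimuth from the destination plus 180°.
Back-azimuth from P₂ (-2.18°, 100.89°) to P₁ (-73.21°, 106.00°), with Δλ' = λ₁ − λ₂ = 5.11°: atan2( sin Δλ' cos φ₁ , cos φ₂ sin φ₁ − sin φ₂ cos φ₁ cos Δλ' ) = 178.44°.
Final bearing = (178.44° + 180°) mod 360° = 358.44°.

final bearing 358.44°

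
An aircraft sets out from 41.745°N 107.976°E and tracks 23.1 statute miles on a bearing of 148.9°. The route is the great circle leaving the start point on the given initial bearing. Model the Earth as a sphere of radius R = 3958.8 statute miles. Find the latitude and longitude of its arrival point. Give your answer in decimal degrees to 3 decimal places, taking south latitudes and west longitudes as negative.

δ = 23.1/3958.8 = 0.005835 rad (0.3343°).
With φ₁ = 41.745° = 0.728588 rad and θ = 148.9° = 2.598795 rad:
sin φ₂ = sin φ₁ cos δ + cos φ₁ sin δ cos θ = (0.665817)(0.999983) + (0.746115)(0.005835)(-0.856267) = 0.662077
φ₂ = asin(0.662077) = 0.723587 rad = 41.458°.
For the longitude increment, Δλ = atan2( sin θ sin δ cos φ₁, cos δ − sin φ₁ sin φ₂ ) = atan2(0.002249, 0.559161) = 0.230°.
λ₂ = 107.976° + 0.230° = 108.206°.

latitude 41.458°, longitude 108.206°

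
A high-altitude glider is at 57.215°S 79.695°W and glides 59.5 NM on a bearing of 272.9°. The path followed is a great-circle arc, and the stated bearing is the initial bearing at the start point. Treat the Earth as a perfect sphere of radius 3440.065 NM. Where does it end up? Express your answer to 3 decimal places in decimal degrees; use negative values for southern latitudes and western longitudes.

The arc subtends δ = 59.5/3440.065 = 0.017296 rad at the centre.
Converting: φ₁ = -0.998590 rad, θ = 4.763004 rad.
sin φ₂ = sin φ₁ cos δ + cos φ₁ sin δ cos θ = (-0.840708)(0.999850) + (0.541488)(0.017295)(0.050593) = -0.840109
φ₂ = asin(-0.840109) = -0.997484 rad = -57.152°.
For the longitude increment, Δλ = atan2( sin θ sin δ cos φ₁, cos δ − sin φ₁ sin φ₂ ) = atan2(-0.009353, 0.293564) = -1.825°.
λ₂ = λ₁ + Δλ = -81.520°.

latitude -57.152°, longitude -81.520°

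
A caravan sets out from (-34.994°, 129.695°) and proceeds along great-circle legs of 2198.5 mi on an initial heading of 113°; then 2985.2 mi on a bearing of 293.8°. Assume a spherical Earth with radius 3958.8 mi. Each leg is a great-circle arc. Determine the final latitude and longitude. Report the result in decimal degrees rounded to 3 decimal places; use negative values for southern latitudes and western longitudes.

latitude -15.647°, longitude 129.137°

Apply the spherical direct solution leg by leg, carrying full precision between legs.
Leg 1: from (-34.994°, 129.695°), δ = 2198.5/3958.8 = 0.555345 rad, θ = 113° → φ = -41.001°, λ = 169.716°.
Leg 2: from (-41.001°, 169.716°), δ = 2985.2/3958.8 = 0.754067 rad, θ = 293.8° → φ = -15.647°, λ = 129.137°.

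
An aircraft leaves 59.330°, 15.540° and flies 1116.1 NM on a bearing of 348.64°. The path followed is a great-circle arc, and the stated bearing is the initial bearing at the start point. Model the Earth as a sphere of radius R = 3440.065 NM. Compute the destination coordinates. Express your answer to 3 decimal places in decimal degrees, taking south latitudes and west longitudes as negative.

δ = 1116.1/3440.065 = 0.324442 rad (18.5891°).
Start latitude φ₁ = 1.035504 rad; initial bearing θ = 6.084916 rad.
Destination latitude: φ₂ = arcsin( sin φ₁ cos δ + cos φ₁ sin δ cos θ ) = arcsin(0.974668) = 77.076°.
Δλ = atan2( sin θ sin δ cos φ₁ , cos δ − sin φ₁ sin φ₂ ) = atan2(-0.032029, 0.109498) = -0.284570 rad = -16.305°.
Hence λ₂ = 15.540° + -16.305° = -0.765°.

latitude 77.076°, longitude -0.765°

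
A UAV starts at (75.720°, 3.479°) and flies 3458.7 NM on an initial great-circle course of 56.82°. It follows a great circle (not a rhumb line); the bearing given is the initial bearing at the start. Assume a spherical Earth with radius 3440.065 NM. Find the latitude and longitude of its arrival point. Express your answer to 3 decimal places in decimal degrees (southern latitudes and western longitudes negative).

Angular distance δ = d/R = 3458.7 / 3440.065 = 1.005417 rad.
Converting: φ₁ = 1.321563 rad, θ = 0.991696 rad.
Applying the spherical law of cosines for sides, sin φ₂ = sin φ₁ cos δ + cos φ₁ sin δ cos θ = 0.633167, so φ₂ = 39.284°.
Then Δλ = atan2(0.174318, -0.077867) = 1.990898 rad, from sin θ sin δ cos φ₁ over cos δ − sin φ₁ sin φ₂.
Hence λ₂ = 3.479° + 114.070° = 117.549°.

latitude 39.284°, longitude 117.549°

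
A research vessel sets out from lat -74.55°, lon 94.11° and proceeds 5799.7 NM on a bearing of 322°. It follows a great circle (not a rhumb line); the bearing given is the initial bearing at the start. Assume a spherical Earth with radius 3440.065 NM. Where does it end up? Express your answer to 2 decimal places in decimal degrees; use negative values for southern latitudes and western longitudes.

latitude 18.62°, longitude 53.92°

δ = 5799.7/3440.065 = 1.685927 rad (96.5965°).
Start latitude φ₁ = -1.301143 rad; initial bearing θ = 5.619960 rad.
Destination latitude: φ₂ = arcsin( sin φ₁ cos δ + cos φ₁ sin δ cos θ ) = arcsin(0.319260) = 18.62°.
Then Δλ = atan2(-0.162925, 0.192846) = -0.701493 rad, from sin θ sin δ cos φ₁ over cos δ − sin φ₁ sin φ₂.
λ₂ = λ₁ + Δλ = 53.92°.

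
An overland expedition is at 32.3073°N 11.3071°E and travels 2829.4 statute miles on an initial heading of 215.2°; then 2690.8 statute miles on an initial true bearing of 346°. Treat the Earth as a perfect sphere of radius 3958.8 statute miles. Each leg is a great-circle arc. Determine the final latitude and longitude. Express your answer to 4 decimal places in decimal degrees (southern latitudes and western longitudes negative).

Apply the spherical direct solution leg by leg, carrying full precision between legs.
Leg 1: from (32.3073°, 11.3071°), δ = 2829.4/3958.8 = 0.714712 rad, θ = 215.2° → φ = -2.8075°, λ = -10.9181°.
Leg 2: from (-2.8075°, -10.9181°), δ = 2690.8/3958.8 = 0.679701 rad, θ = 346° → φ = 34.8243°, λ = -21.5930°.

latitude 34.8243°, longitude -21.5930°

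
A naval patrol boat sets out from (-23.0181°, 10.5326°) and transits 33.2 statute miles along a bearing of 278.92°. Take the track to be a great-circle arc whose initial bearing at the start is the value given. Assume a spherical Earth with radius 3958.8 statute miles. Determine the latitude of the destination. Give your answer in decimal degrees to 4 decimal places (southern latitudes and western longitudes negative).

latitude -22.9428°

The arc subtends δ = 33.2/3958.8 = 0.008386 rad at the centre.
Converting: φ₁ = -0.401742 rad, θ = 4.868072 rad.
sin φ₂ = sin φ₁ cos δ + cos φ₁ sin δ cos θ = (-0.391022)(0.999965) + (0.920381)(0.008386)(0.155055) = -0.389811
φ₂ = asin(-0.389811) = -0.400427 rad = -22.9428°.
For the longitude increment, Δλ = atan2( sin θ sin δ cos φ₁, cos δ − sin φ₁ sin φ₂ ) = atan2(-0.007625, 0.847540) = -0.5155°.
λ₂ = 10.5326° + -0.5155° = 10.0171°.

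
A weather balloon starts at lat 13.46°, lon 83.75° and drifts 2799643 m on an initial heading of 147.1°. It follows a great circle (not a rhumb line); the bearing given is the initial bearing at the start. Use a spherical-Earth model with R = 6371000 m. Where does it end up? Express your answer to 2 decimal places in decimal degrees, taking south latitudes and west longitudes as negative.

Angular distance δ = d/R = 2799643 / 6371000 = 0.439435 rad.
Start latitude φ₁ = 0.234921 rad; initial bearing θ = 2.567379 rad.
Destination latitude: φ₂ = arcsin( sin φ₁ cos δ + cos φ₁ sin δ cos θ ) = arcsin(-0.136735) = -7.86°.
Δλ = atan2( sin θ sin δ cos φ₁ , cos δ − sin φ₁ sin φ₂ ) = atan2(0.224735, 0.936819) = 0.235442 rad = 13.49°.
λ₂ = λ₁ + Δλ = 97.24°.

latitude -7.86°, longitude 97.24°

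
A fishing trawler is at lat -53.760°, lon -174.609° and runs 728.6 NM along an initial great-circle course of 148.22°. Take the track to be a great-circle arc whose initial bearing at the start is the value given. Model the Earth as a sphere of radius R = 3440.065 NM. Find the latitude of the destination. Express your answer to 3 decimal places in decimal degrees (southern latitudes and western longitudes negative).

latitude -63.402°

Angular distance δ = d/R = 728.6 / 3440.065 = 0.211798 rad.
With φ₁ = -53.760° = -0.938289 rad and θ = 148.22° = 2.586927 rad:
sin φ₂ = sin φ₁ cos δ + cos φ₁ sin δ cos θ = (-0.806548)(0.977654) + (0.591169)(0.210218)(-0.850077) = -0.894168
φ₂ = asin(-0.894168) = -1.106569 rad = -63.402°.
Δλ = atan2( sin θ sin δ cos φ₁ , cos δ − sin φ₁ sin φ₂ ) = atan2(0.065450, 0.256465) = 0.249868 rad = 14.316°.
λ₂ = -174.609° + 14.316° = -160.293°.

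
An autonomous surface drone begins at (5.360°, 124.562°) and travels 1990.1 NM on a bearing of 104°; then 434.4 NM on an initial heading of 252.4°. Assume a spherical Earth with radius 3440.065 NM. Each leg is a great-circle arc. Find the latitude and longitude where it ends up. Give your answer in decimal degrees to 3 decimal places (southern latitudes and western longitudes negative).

Apply the spherical direct solution leg by leg, carrying full precision between legs.
Leg 1: from (5.360°, 124.562°), δ = 1990.1/3440.065 = 0.578507 rad, θ = 104° → φ = -3.066°, λ = 156.655°.
Leg 2: from (-3.066°, 156.655°), δ = 434.4/3440.065 = 0.126277 rad, θ = 252.4° → φ = -5.226°, λ = 149.731°.

latitude -5.226°, longitude 149.731°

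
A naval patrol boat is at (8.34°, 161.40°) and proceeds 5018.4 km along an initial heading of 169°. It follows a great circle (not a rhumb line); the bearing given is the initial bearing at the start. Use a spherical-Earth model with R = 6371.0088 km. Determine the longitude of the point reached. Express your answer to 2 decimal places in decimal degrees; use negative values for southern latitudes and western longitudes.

δ = 5018.4/6371.0088 = 0.787693 rad (45.1315°).
Start latitude φ₁ = 0.145560 rad; initial bearing θ = 2.949606 rad.
sin φ₂ = sin φ₁ cos δ + cos φ₁ sin δ cos θ = (0.145047)(0.705482) + (0.989425)(0.708728)(-0.981627) = -0.586021
φ₂ = asin(-0.586021) = -0.626140 rad = -35.88°.
Then Δλ = atan2(0.133802, 0.790483) = 0.167676 rad, from sin θ sin δ cos φ₁ over cos δ − sin φ₁ sin φ₂.
Hence λ₂ = 161.40° + 9.61° = 171.01°.

longitude 171.01°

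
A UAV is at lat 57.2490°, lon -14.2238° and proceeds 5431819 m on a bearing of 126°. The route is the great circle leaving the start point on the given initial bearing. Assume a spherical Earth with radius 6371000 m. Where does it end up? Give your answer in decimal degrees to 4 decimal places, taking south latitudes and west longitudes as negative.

latitude 18.3000°, longitude 25.6894°

Central angle δ = d/R = 0.852585 rad.
Converting: φ₁ = 0.999184 rad, θ = 2.199115 rad.
Applying the spherical law of cosines for sides, sin φ₂ = sin φ₁ cos δ + cos φ₁ sin δ cos θ = 0.313992, so φ₂ = 18.3000°.
Δλ = atan2( sin θ sin δ cos φ₁ , cos δ − sin φ₁ sin φ₂ ) = atan2(0.329558, 0.393962) = 0.696617 rad = 39.9132°.
λ₂ = -14.2238° + 39.9132° = 25.6894°.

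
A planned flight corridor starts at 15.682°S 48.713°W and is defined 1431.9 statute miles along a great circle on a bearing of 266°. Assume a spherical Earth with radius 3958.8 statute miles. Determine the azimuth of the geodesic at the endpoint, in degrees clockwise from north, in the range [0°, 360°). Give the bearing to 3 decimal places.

final bearing 271.958°

δ = 1431.9/3958.8 = 0.361701 rad (20.7239°).
Converting: φ₁ = -0.273703 rad, θ = 4.642576 rad.
Destination latitude: φ₂ = arcsin( sin φ₁ cos δ + cos φ₁ sin δ cos θ ) = arcsin(-0.276574) = -16.056°.
Δλ = atan2( sin θ sin δ cos φ₁ , cos δ − sin φ₁ sin φ₂ ) = atan2(-0.339863, 0.860539) = -0.376139 rad = -21.551°.
Hence λ₂ = -48.713° + -21.551° = -70.264°.
The forward bearing on arrival equals the back-azimuth from the destination plus 180°.
Back-azimuth from P₂ (-16.056°, -70.264°) to P₁ (-15.682°, -48.713°), with Δλ' = λ₁ − λ₂ = 21.551°: atan2( sin Δλ' cos φ₁ , cos φ₂ sin φ₁ − sin φ₂ cos φ₁ cos Δλ' ) = 91.958°.
Final bearing = (91.958° + 180°) mod 360° = 271.958°.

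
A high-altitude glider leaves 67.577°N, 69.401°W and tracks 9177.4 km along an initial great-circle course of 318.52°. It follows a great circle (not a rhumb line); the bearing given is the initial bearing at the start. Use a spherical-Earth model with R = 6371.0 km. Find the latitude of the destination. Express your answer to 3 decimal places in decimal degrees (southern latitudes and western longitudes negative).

δ = 9177.4/6371 = 1.440496 rad (82.5343°).
Start latitude φ₁ = 1.179441 rad; initial bearing θ = 5.559223 rad.
Applying the spherical law of cosines for sides, sin φ₂ = sin φ₁ cos δ + cos φ₁ sin δ cos θ = 0.403457, so φ₂ = 23.794°.
Δλ = atan2( sin θ sin δ cos φ₁ , cos δ − sin φ₁ sin φ₂ ) = atan2(-0.250509, -0.243021) = -2.341022 rad = -134.131°.
λ₂ = -69.401° + -134.131° = -203.532°, normalized to (−180°, 180°] → 156.468°.

latitude 23.794°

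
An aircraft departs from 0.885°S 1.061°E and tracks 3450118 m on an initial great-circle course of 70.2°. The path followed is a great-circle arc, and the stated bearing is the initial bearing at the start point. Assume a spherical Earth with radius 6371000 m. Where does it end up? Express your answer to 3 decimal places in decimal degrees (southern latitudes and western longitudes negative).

The arc subtends δ = 3450118/6371000 = 0.541535 rad at the centre.
Converting: φ₁ = -0.015446 rad, θ = 1.225221 rad.
Applying the spherical law of cosines for sides, sin φ₂ = sin φ₁ cos δ + cos φ₁ sin δ cos θ = 0.161347, so φ₂ = 9.285°.
Δλ = atan2( sin θ sin δ cos φ₁ , cos δ − sin φ₁ sin φ₂ ) = atan2(0.484921, 0.859411) = 0.513716 rad = 29.434°.
Hence λ₂ = 1.061° + 29.434° = 30.495°.

latitude 9.285°, longitude 30.495°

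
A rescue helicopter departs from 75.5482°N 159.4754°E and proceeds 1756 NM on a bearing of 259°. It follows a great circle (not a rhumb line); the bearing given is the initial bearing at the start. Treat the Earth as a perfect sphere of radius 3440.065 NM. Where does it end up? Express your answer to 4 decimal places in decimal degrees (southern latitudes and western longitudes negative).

The arc subtends δ = 1756/3440.065 = 0.510455 rad at the centre.
With φ₁ = 75.5482° = 1.318565 rad and θ = 259° = 4.520403 rad:
Destination latitude: φ₂ = arcsin( sin φ₁ cos δ + cos φ₁ sin δ cos θ ) = arcsin(0.821648) = 55.2501°.
Δλ = atan2( sin θ sin δ cos φ₁ , cos δ − sin φ₁ sin φ₂ ) = atan2(-0.119691, 0.076873) = -0.999883 rad = -57.2891°.
Hence λ₂ = 159.4754° + -57.2891° = 102.1863°.

latitude 55.2501°, longitude 102.1863°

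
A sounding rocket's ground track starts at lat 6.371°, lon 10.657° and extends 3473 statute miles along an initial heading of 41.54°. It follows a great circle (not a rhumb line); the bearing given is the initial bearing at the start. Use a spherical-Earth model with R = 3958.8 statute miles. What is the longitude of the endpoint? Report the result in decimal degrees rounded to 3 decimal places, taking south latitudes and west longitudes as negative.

longitude 52.404°

δ = 3473/3958.8 = 0.877286 rad (50.2648°).
With φ₁ = 6.371° = 0.111195 rad and θ = 41.54° = 0.725010 rad:
sin φ₂ = sin φ₁ cos δ + cos φ₁ sin δ cos θ = (0.110966)(0.639241) + (0.993824)(0.769007)(0.748493) = 0.642975
φ₂ = asin(0.642975) = 0.698377 rad = 40.014°.
Δλ = atan2( sin θ sin δ cos φ₁ , cos δ − sin φ₁ sin φ₂ ) = atan2(0.506812, 0.567892) = 0.728625 rad = 41.747°.
λ₂ = λ₁ + Δλ = 52.404°.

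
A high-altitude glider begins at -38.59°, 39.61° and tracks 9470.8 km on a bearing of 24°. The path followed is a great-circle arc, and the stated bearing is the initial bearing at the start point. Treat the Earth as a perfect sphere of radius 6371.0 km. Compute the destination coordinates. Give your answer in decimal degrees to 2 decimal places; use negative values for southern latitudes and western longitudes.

latitude 41.23°, longitude 72.22°

Central angle δ = d/R = 1.486548 rad.
Converting: φ₁ = -0.673523 rad, θ = 0.418879 rad.
sin φ₂ = sin φ₁ cos δ + cos φ₁ sin δ cos θ = (-0.623743)(0.084148) + (0.781629)(0.996453)(0.913545) = 0.659034
φ₂ = asin(0.659034) = 0.719534 rad = 41.23°.
For the longitude increment, Δλ = atan2( sin θ sin δ cos φ₁, cos δ − sin φ₁ sin φ₂ ) = atan2(0.316790, 0.495217) = 32.61°.
Hence λ₂ = 39.61° + 32.61° = 72.22°.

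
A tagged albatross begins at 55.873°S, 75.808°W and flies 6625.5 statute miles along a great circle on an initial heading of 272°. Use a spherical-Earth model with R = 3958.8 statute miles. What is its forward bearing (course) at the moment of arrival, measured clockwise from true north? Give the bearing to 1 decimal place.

δ = 6625.5/3958.8 = 1.673613 rad (95.8910°).
Start latitude φ₁ = -0.975168 rad; initial bearing θ = 4.747296 rad.
Applying the spherical law of cosines for sides, sin φ₂ = sin φ₁ cos δ + cos φ₁ sin δ cos θ = 0.104438, so φ₂ = 5.995°.
For the longitude increment, Δλ = atan2( sin θ sin δ cos φ₁, cos δ − sin φ₁ sin φ₂ ) = atan2(-0.557726, -0.016183) = -91.662°.
Hence λ₂ = -75.808° + -91.662° = -167.470°.
The forward bearing on arrival equals the back-azimuth from the destination plus 180°.
Back-azimuth from P₂ (6.0°, -167.5°) to P₁ (-55.9°, -75.8°), with Δλ' = λ₁ − λ₂ = 91.7°: atan2( sin Δλ' cos φ₁ , cos φ₂ sin φ₁ − sin φ₂ cos φ₁ cos Δλ' ) = 145.7°.
Final bearing = (145.7° + 180°) mod 360° = 325.7°.

final bearing 325.7°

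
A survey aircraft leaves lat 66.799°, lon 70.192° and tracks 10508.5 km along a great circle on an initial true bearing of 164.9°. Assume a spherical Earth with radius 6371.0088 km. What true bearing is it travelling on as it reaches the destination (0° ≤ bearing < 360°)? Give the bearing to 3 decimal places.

final bearing 173.396°

δ = 10508.5/6371.0088 = 1.649425 rad (94.5051°).
Converting: φ₁ = 1.165862 rad, θ = 2.878048 rad.
sin φ₂ = sin φ₁ cos δ + cos φ₁ sin δ cos θ = (0.919128)(-0.078547) + (0.393958)(0.996910)(-0.965473) = -0.451376
φ₂ = asin(-0.451376) = -0.468306 rad = -26.832°.
Then Δλ = atan2(0.102311, 0.336325) = 0.295308 rad, from sin θ sin δ cos φ₁ over cos δ − sin φ₁ sin φ₂.
Hence λ₂ = 70.192° + 16.920° = 87.112°.
The forward bearing on arrival equals the back-azimuth from the destination plus 180°.
Back-azimuth from P₂ (-26.832°, 87.112°) to P₁ (66.799°, 70.192°), with Δλ' = λ₁ − λ₂ = -16.920°: atan2( sin Δλ' cos φ₁ , cos φ₂ sin φ₁ − sin φ₂ cos φ₁ cos Δλ' ) = 353.396°.
Final bearing = (353.396° + 180°) mod 360° = 173.396°.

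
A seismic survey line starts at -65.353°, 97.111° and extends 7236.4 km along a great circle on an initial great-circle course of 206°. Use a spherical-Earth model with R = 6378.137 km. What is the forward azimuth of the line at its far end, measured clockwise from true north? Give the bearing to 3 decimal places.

δ = 7236.4/6378.137 = 1.134563 rad (65.0057°).
Start latitude φ₁ = -1.140625 rad; initial bearing θ = 3.595378 rad.
Destination latitude: φ₂ = arcsin( sin φ₁ cos δ + cos φ₁ sin δ cos θ ) = arcsin(-0.723752) = -46.365°.
For the longitude increment, Δλ = atan2( sin θ sin δ cos φ₁, cos δ − sin φ₁ sin φ₂ ) = atan2(-0.165692, -0.235286) = -144.846°.
λ₂ = 97.111° + -144.846° = -47.735°.
The forward bearing on arrival equals the back-azimuth from the destination plus 180°.
Back-azimuth from P₂ (-46.365°, -47.735°) to P₁ (-65.353°, 97.111°), with Δλ' = λ₁ − λ₂ = 144.846°: atan2( sin Δλ' cos φ₁ , cos φ₂ sin φ₁ − sin φ₂ cos φ₁ cos Δλ' ) = 164.638°.
Final bearing = (164.638° + 180°) mod 360° = 344.638°.

final bearing 344.638°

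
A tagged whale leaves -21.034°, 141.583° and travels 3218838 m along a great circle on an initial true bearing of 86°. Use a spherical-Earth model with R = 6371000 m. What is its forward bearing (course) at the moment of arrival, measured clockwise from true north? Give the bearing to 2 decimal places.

Central angle δ = d/R = 0.505233 rad.
Start latitude φ₁ = -0.367113 rad; initial bearing θ = 1.500983 rad.
sin φ₂ = sin φ₁ cos δ + cos φ₁ sin δ cos θ = (-0.358922)(0.875062) + (0.933368)(0.484011)(0.069756) = -0.282566
φ₂ = asin(-0.282566) = -0.286468 rad = -16.413°.
For the longitude increment, Δλ = atan2( sin θ sin δ cos φ₁, cos δ − sin φ₁ sin φ₂ ) = atan2(0.450660, 0.773643) = 30.222°.
λ₂ = λ₁ + Δλ = 171.805°.
The forward bearing on arrival equals the back-azimuth from the destination plus 180°.
Back-azimuth from P₂ (-16.41°, 171.80°) to P₁ (-21.03°, 141.58°), with Δλ' = λ₁ − λ₂ = -30.22°: atan2( sin Δλ' cos φ₁ , cos φ₂ sin φ₁ − sin φ₂ cos φ₁ cos Δλ' ) = 256.08°.
Final bearing = (256.08° + 180°) mod 360° = 76.08°.

final bearing 76.08°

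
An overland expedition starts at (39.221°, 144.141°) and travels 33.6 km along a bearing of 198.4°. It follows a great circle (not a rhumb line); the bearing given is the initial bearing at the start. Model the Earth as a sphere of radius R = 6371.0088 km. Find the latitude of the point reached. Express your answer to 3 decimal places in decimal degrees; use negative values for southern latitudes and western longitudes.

δ = 33.6/6371.0088 = 0.005274 rad (0.3022°).
Start latitude φ₁ = 0.684536 rad; initial bearing θ = 3.462733 rad.
Destination latitude: φ₂ = arcsin( sin φ₁ cos δ + cos φ₁ sin δ cos θ ) = arcsin(0.628428) = 38.934°.
For the longitude increment, Δλ = atan2( sin θ sin δ cos φ₁, cos δ − sin φ₁ sin φ₂ ) = atan2(-0.001290, 0.602623) = -0.123°.
Hence λ₂ = 144.141° + -0.123° = 144.018°.

latitude 38.934°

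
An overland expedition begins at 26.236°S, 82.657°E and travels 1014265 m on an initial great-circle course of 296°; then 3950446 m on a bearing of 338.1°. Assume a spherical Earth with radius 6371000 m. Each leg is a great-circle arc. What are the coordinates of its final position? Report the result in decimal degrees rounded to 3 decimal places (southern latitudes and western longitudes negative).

Apply the spherical direct solution leg by leg, carrying full precision between legs.
Leg 1: from (-26.236°, 82.657°), δ = 1014265/6371000 = 0.159200 rad, θ = 296° → φ = -21.971°, λ = 73.819°.
Leg 2: from (-21.971°, 73.819°), δ = 3950446/6371000 = 0.620067 rad, θ = 338.1° → φ = 11.274°, λ = 61.051°.

latitude 11.274°, longitude 61.051°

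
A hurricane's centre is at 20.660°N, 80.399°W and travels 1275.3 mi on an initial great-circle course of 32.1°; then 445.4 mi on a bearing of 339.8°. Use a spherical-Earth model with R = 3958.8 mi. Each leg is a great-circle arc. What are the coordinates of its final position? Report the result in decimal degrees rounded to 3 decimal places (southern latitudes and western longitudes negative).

Apply the spherical direct solution leg by leg, carrying full precision between legs.
Leg 1: from (20.660°, -80.399°), δ = 1275.3/3958.8 = 0.322143 rad, θ = 32.1° → φ = 35.847°, λ = -68.420°.
Leg 2: from (35.847°, -68.420°), δ = 445.4/3958.8 = 0.112509 rad, θ = 339.8° → φ = 41.861°, λ = -71.404°.

latitude 41.861°, longitude -71.404°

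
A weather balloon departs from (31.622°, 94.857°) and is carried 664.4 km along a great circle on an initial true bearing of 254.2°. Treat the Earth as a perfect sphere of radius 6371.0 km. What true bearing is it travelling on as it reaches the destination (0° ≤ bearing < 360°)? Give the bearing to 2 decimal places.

Central angle δ = d/R = 0.104285 rad.
Converting: φ₁ = 0.551908 rad, θ = 4.436627 rad.
Applying the spherical law of cosines for sides, sin φ₂ = sin φ₁ cos δ + cos φ₁ sin δ cos θ = 0.497329, so φ₂ = 29.823°.
Then Δλ = atan2(-0.085292, 0.733811) = -0.115712 rad, from sin θ sin δ cos φ₁ over cos δ − sin φ₁ sin φ₂.
λ₂ = λ₁ + Δλ = 88.227°.
The forward bearing on arrival equals the back-azimuth from the destination plus 180°.
Back-azimuth from P₂ (29.82°, 88.23°) to P₁ (31.62°, 94.86°), with Δλ' = λ₁ − λ₂ = 6.63°: atan2( sin Δλ' cos φ₁ , cos φ₂ sin φ₁ − sin φ₂ cos φ₁ cos Δλ' ) = 70.81°.
Final bearing = (70.81° + 180°) mod 360° = 250.81°.

final bearing 250.81°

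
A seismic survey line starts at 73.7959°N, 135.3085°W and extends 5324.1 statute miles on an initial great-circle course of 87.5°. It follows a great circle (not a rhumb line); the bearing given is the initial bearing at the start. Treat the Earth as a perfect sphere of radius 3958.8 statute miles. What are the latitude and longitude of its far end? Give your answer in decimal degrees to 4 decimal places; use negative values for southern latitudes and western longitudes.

δ = 5324.1/3958.8 = 1.344877 rad (77.0558°).
With φ₁ = 73.7959° = 1.287981 rad and θ = 87.5° = 1.527163 rad:
Applying the spherical law of cosines for sides, sin φ₂ = sin φ₁ cos δ + cos φ₁ sin δ cos θ = 0.226967, so φ₂ = 13.1185°.
For the longitude increment, Δλ = atan2( sin θ sin δ cos φ₁, cos δ − sin φ₁ sin φ₂ ) = atan2(0.271710, 0.006052) = 88.7240°.
λ₂ = λ₁ + Δλ = -46.5845°.

latitude 13.1185°, longitude -46.5845°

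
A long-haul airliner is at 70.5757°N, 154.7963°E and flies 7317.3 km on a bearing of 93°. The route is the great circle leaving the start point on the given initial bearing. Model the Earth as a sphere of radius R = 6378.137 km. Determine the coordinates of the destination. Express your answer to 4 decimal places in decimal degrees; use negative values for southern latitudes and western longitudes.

Central angle δ = d/R = 1.147247 rad.
Start latitude φ₁ = 1.231778 rad; initial bearing θ = 1.623156 rad.
Applying the spherical law of cosines for sides, sin φ₂ = sin φ₁ cos δ + cos φ₁ sin δ cos θ = 0.371738, so φ₂ = 21.8229°.
Δλ = atan2( sin θ sin δ cos φ₁ , cos δ − sin φ₁ sin φ₂ ) = atan2(0.302759, 0.060419) = 1.373823 rad = 78.7142°.
λ₂ = 154.7963° + 78.7142° = 233.5105°, normalized to (−180°, 180°] → -126.4895°.

latitude 21.8229°, longitude -126.4895°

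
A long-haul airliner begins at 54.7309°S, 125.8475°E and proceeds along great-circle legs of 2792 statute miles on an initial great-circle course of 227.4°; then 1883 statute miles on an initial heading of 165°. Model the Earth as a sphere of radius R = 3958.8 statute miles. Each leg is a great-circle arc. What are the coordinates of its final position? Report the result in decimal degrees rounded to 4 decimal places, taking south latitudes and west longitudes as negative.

Apply the spherical direct solution leg by leg, carrying full precision between legs.
Leg 1: from (-54.7309°, 125.8475°), δ = 2792/3958.8 = 0.705264 rad, θ = 227.4° → φ = -61.0489°, λ = 45.5322°.
Leg 2: from (-61.0489°, 45.5322°), δ = 1883/3958.8 = 0.475649 rad, θ = 165° → φ = -82.7513°, λ = 115.4663°.

latitude -82.7513°, longitude 115.4663°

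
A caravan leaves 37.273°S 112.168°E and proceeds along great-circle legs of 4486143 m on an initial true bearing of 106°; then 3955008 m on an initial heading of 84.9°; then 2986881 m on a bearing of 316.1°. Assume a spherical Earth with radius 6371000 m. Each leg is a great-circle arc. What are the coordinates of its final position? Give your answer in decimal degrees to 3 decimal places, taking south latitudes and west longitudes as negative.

latitude -6.339°, longitude -174.458°

Apply the spherical direct solution leg by leg, carrying full precision between legs.
Leg 1: from (-37.273°, 112.168°), δ = 4486143/6371000 = 0.704151 rad, θ = 106° → φ = -37.126°, λ = 163.475°.
Leg 2: from (-37.126°, 163.475°), δ = 3955008/6371000 = 0.620783 rad, θ = 84.9° → φ = -26.727°, λ = -156.083°.
Leg 3: from (-26.727°, -156.083°), δ = 2986881/6371000 = 0.468825 rad, θ = 316.1° → φ = -6.339°, λ = -174.458°.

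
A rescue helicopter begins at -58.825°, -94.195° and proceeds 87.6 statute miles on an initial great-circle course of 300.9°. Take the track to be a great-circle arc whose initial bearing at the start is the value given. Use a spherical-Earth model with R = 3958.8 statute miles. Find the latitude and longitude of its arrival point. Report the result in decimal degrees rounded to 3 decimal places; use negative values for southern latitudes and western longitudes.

latitude -58.157°, longitude -96.257°

Central angle δ = d/R = 0.022128 rad.
Converting: φ₁ = -1.026690 rad, θ = 5.251696 rad.
Destination latitude: φ₂ = arcsin( sin φ₁ cos δ + cos φ₁ sin δ cos θ ) = arcsin(-0.849499) = -58.157°.
Then Δλ = atan2(-0.009828, 0.272932) = -0.035993 rad, from sin θ sin δ cos φ₁ over cos δ − sin φ₁ sin φ₂.
Hence λ₂ = -94.195° + -2.062° = -96.257°.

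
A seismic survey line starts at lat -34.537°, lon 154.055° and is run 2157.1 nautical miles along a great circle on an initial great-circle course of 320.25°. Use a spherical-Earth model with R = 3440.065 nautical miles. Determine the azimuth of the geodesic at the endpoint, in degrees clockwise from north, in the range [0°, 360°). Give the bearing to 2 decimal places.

The arc subtends δ = 2157.1/3440.065 = 0.627052 rad at the centre.
Converting: φ₁ = -0.602784 rad, θ = 5.589417 rad.
Destination latitude: φ₂ = arcsin( sin φ₁ cos δ + cos φ₁ sin δ cos θ ) = arcsin(-0.087465) = -5.018°.
Then Δλ = atan2(-0.309073, 0.760174) = -0.386167 rad, from sin θ sin δ cos φ₁ over cos δ − sin φ₁ sin φ₂.
Hence λ₂ = 154.055° + -22.126° = 131.929°.
The forward bearing on arrival equals the back-azimuth from the destination plus 180°.
Back-azimuth from P₂ (-5.02°, 131.93°) to P₁ (-34.54°, 154.06°), with Δλ' = λ₁ − λ₂ = 22.13°: atan2( sin Δλ' cos φ₁ , cos φ₂ sin φ₁ − sin φ₂ cos φ₁ cos Δλ' ) = 148.08°.
Final bearing = (148.08° + 180°) mod 360° = 328.08°.

final bearing 328.08°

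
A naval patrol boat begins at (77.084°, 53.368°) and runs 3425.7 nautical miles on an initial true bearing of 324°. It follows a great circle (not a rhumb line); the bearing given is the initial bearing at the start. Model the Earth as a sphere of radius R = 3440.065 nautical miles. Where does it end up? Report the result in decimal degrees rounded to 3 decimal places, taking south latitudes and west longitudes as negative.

latitude 42.985°, longitude -84.232°

Angular distance δ = d/R = 3425.7 / 3440.065 = 0.995824 rad.
With φ₁ = 77.084° = 1.345370 rad and θ = 324° = 5.654867 rad:
Applying the spherical law of cosines for sides, sin φ₂ = sin φ₁ cos δ + cos φ₁ sin δ cos θ = 0.681809, so φ₂ = 42.985°.
Then Δλ = atan2(-0.110258, -0.120747) = -2.401571 rad, from sin θ sin δ cos φ₁ over cos δ − sin φ₁ sin φ₂.
λ₂ = λ₁ + Δλ = -84.232°.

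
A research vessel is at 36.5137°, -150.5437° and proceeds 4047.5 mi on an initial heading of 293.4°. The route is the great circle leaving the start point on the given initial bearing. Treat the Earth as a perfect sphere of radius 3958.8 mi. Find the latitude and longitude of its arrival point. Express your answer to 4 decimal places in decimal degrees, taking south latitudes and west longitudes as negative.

The arc subtends δ = 4047.5/3958.8 = 1.022406 rad at the centre.
Start latitude φ₁ = 0.637284 rad; initial bearing θ = 5.120796 rad.
sin φ₂ = sin φ₁ cos δ + cos φ₁ sin δ cos θ = (0.595015)(0.521314) + (0.803715)(0.853365)(0.397148) = 0.582578
φ₂ = asin(0.582578) = 0.621897 rad = 35.6321°.
Then Δλ = atan2(-0.629453, 0.174672) = -1.300110 rad, from sin θ sin δ cos φ₁ over cos δ − sin φ₁ sin φ₂.
λ₂ = -150.5437° + -74.4908° = -225.0345°, normalized to (−180°, 180°] → 134.9655°.

latitude 35.6321°, longitude 134.9655°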